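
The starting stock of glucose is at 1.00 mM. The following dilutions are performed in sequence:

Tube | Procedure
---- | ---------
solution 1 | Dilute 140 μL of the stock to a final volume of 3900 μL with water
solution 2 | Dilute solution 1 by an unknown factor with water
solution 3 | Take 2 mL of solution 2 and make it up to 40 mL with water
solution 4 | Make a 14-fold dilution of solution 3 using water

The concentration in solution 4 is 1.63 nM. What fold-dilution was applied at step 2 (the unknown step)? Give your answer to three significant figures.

Step 1: 140 μL brought to 3900 μL → factor 3900/140 = 27.857
Step 2: unknown factor x
Step 3: 2 mL brought to 40 mL → factor 40/2 = 20
Step 4: 14-fold → factor 14
Product of known-step factors = 7800
Overall factor = 1.00 mM / (1.63 nM) = 6.135 × 10^5
x = 6.135 × 10^5 / 7800 = 78.7

78.7-fold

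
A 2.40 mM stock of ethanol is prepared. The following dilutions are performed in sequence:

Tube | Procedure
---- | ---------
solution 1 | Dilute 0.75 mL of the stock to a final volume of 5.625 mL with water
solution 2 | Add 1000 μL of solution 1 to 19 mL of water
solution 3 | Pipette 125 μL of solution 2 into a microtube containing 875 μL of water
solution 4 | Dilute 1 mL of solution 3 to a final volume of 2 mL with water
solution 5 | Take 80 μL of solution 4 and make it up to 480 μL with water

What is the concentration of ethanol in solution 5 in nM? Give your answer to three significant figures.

167 nM

Step 1: 0.75 mL brought to 5.625 mL → factor 5.625/0.75 = 7.5
Step 2: 1000 μL + 19 mL = 20000 μL total → factor 20000/1000 = 20
Step 3: 125 μL + 875 μL = 1000 μL total → factor 1000/125 = 8
Step 4: 1 mL brought to 2 mL → factor 2/1 = 2
Step 5: 80 μL brought to 480 μL → factor 480/80 = 6
Overall dilution factor = 7.5 × 20 × 8 × 2 × 6 = 14400
Final = 2.40 mM / 14400 = 0.0001667 mM = 167 nM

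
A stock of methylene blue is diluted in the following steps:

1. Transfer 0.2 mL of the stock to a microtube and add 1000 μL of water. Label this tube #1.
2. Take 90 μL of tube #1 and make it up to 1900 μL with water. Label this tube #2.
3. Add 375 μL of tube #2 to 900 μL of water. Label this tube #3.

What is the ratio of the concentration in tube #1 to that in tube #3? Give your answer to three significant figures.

Step 1: 0.2 mL + 1000 μL = 1.2 mL total → factor 1.2/0.2 = 6
Step 2: 90 μL brought to 1900 μL → factor 1900/90 = 21.111
Step 3: 375 μL + 900 μL = 1275 μL total → factor 1275/375 = 3.4
Dilution factor to tube #1 = 6; to tube #3 = 430.67
[tube #1]/[tube #3] = (factor to tube #3)/(factor to tube #1) = 430.67/6 = 71.8

71.8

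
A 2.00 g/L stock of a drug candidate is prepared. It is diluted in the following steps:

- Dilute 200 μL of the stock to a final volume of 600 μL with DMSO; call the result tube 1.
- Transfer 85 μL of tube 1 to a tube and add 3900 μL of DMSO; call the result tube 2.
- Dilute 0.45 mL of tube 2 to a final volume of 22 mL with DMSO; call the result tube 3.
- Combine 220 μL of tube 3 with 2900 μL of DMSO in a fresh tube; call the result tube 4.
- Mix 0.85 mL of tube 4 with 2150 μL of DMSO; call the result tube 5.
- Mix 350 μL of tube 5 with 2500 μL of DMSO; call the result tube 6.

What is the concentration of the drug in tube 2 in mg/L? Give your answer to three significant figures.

14.2 mg/L

Step 1: 200 μL brought to 600 μL → factor 600/200 = 3
Step 2: 85 μL + 3900 μL = 3985 μL total → factor 3985/85 = 46.882
Dilution factor through tube 2 = 3 × 46.882 = 140.65
[tube 2] = 2.00 g/L / 140.65 = 0.01422 g/L = 14.2 mg/L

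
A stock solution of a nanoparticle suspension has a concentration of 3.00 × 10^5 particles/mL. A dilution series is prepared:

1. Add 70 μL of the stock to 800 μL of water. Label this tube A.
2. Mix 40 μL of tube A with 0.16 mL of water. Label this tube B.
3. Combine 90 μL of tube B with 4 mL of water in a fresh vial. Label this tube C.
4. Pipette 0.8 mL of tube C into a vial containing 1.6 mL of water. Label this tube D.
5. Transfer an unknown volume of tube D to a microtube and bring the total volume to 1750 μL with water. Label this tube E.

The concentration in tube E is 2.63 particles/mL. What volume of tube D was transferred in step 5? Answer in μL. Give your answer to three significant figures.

Step 1: 70 μL + 800 μL = 870 μL total → factor 870/70 = 12.429
Step 2: 40 μL + 0.16 mL = 200 μL total → factor 200/40 = 5
Step 3: 90 μL + 4 mL = 4090 μL total → factor 4090/90 = 45.444
Step 4: 0.8 mL + 1.6 mL = 2.4 mL total → factor 2.4/0.8 = 3
Step 5: v brought to 1750 μL → factor = 1750 μL/v
Product of known-step factors = 8472.1
Overall factor = 3.00 × 10^5 particles/mL / (2.63 particles/mL) = 1.1407 × 10^5
Step-5 factor = 1.1407 × 10^5 / 8472.1 = 13.464
v = 1750 μL / 13.464 = 130 μL

130 μL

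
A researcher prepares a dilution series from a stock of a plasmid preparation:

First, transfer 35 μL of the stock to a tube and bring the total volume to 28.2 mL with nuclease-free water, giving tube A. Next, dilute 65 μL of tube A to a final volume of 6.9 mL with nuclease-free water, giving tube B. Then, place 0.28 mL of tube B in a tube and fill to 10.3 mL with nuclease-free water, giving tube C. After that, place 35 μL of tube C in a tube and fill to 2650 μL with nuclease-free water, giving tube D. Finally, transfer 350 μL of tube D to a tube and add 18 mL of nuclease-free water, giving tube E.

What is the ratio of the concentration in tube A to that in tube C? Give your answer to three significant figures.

Step 1: 35 μL brought to 28.2 mL → factor 28200/35 = 805.71
Step 2: 65 μL brought to 6.9 mL → factor 6900/65 = 106.15
Step 3: 0.28 mL brought to 10.3 mL → factor 10.3/0.28 = 36.786
Dilution factor to tube A = 805.71; to tube C = 3.1463 × 10^6
[tube A]/[tube C] = (factor to tube C)/(factor to tube A) = 3.1463 × 10^6/805.71 = 3.90 × 10^3

3.90 × 10^3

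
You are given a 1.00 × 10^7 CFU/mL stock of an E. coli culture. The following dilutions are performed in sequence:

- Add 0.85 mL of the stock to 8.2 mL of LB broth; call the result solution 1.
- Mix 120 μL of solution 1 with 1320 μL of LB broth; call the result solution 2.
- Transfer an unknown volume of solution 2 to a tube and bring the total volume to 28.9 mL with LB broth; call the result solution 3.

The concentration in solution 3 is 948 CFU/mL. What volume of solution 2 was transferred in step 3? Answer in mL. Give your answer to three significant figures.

0.350 mL

Step 1: 0.85 mL + 8.2 mL = 9.05 mL total → factor 9.05/0.85 = 10.647
Step 2: 120 μL + 1320 μL = 1440 μL total → factor 1440/120 = 12
Step 3: v brought to 28.9 mL → factor = 28.9 mL/v
Product of known-step factors = 127.76
Overall factor = 1.00 × 10^7 CFU/mL / (948 CFU/mL) = 10549
Step-3 factor = 10549 / 127.76 = 82.562
v = 28.9 mL / 82.562 = 0.350 mL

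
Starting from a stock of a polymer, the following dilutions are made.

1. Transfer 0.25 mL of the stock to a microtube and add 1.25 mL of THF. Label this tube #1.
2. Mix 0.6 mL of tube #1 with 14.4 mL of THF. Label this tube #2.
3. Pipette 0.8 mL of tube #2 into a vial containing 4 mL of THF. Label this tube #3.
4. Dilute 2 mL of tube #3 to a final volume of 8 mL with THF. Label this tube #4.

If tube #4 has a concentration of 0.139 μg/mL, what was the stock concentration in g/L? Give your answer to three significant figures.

0.500 g/L

Step 1: 0.25 mL + 1.25 mL = 1.5 mL total → factor 1.5/0.25 = 6
Step 2: 0.6 mL + 14.4 mL = 15 mL total → factor 15/0.6 = 25
Step 3: 0.8 mL + 4 mL = 4.8 mL total → factor 4.8/0.8 = 6
Step 4: 2 mL brought to 8 mL → factor 8/2 = 4
Overall dilution factor = 6 × 25 × 6 × 4 = 3600
Stock = 0.139 μg/mL × 3600 = 500.4 μg/mL = 0.500 g/L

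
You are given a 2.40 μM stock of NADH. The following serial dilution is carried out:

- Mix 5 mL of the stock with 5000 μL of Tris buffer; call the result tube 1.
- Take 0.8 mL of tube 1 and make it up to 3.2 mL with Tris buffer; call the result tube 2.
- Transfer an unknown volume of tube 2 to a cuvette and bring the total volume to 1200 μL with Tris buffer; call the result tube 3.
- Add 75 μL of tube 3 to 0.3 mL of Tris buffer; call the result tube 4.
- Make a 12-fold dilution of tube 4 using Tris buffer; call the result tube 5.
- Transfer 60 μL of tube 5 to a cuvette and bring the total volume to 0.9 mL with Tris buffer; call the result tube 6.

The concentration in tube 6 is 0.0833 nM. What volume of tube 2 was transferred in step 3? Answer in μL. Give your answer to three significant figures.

300 μL

Step 1: 5 mL + 5000 μL = 10 mL total → factor 10/5 = 2
Step 2: 0.8 mL brought to 3.2 mL → factor 3.2/0.8 = 4
Step 3: v brought to 1200 μL → factor = 1200 μL/v
Step 4: 75 μL + 0.3 mL = 375 μL total → factor 375/75 = 5
Step 5: 12-fold → factor 12
Step 6: 60 μL brought to 0.9 mL → factor 900/60 = 15
Product of known-step factors = 7200
Overall factor = 2.40 μM / (0.0833 nM) = 28812
Step-3 factor = 28812 / 7200 = 4.0016
v = 1200 μL / 4.0016 = 300 μL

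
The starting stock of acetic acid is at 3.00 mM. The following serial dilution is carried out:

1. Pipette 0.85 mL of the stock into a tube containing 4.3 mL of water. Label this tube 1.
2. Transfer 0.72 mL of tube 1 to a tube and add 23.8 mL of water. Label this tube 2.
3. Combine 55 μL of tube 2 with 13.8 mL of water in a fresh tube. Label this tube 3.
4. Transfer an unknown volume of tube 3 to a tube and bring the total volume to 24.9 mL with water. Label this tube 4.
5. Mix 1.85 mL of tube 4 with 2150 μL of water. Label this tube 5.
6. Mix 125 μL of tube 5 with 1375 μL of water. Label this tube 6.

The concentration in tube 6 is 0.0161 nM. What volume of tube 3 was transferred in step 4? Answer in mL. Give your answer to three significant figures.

0.180 mL

Step 1: 0.85 mL + 4.3 mL = 5.15 mL total → factor 5.15/0.85 = 6.0588
Step 2: 0.72 mL + 23.8 mL = 24.52 mL total → factor 24.52/0.72 = 34.056
Step 3: 55 μL + 13.8 mL = 13855 μL total → factor 13855/55 = 251.91
Step 4: v brought to 24.9 mL → factor = 24.9 mL/v
Step 5: 1.85 mL + 2150 μL = 4 mL total → factor 4/1.85 = 2.1622
Step 6: 125 μL + 1375 μL = 1500 μL total → factor 1500/125 = 12
Product of known-step factors = 1.3486 × 10^6
Overall factor = 3.00 mM / (0.0161 nM) = 1.8634 × 10^8
Step-4 factor = 1.8634 × 10^8 / 1.3486 × 10^6 = 138.17
v = 24.9 mL / 138.17 = 0.180 mL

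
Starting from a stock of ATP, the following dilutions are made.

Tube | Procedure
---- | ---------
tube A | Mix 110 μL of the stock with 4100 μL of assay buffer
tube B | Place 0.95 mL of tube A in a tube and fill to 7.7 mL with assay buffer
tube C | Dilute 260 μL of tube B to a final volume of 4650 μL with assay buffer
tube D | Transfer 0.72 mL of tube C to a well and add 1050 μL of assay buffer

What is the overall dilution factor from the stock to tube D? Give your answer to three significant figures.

1.36 × 10^4

Step 1: 110 μL + 4100 μL = 4210 μL total → factor 4210/110 = 38.273
Step 2: 0.95 mL brought to 7.7 mL → factor 7.7/0.95 = 8.1053
Step 3: 260 μL brought to 4650 μL → factor 4650/260 = 17.885
Step 4: 0.72 mL + 1050 μL = 1.77 mL total → factor 1.77/0.72 = 2.4583
Overall dilution factor = 38.273 × 8.1053 × 17.885 × 2.4583 = 13639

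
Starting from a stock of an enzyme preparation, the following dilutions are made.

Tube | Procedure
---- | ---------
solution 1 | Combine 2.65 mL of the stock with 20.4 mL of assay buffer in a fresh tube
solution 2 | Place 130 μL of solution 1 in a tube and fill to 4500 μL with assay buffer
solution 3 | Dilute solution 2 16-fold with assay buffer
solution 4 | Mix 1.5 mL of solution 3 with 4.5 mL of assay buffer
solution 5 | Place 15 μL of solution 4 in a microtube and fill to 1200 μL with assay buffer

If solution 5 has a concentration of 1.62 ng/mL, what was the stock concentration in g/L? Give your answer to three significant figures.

Step 1: 2.65 mL + 20.4 mL = 23.05 mL total → factor 23.05/2.65 = 8.6981
Step 2: 130 μL brought to 4500 μL → factor 4500/130 = 34.615
Step 3: 16-fold → factor 16
Step 4: 1.5 mL + 4.5 mL = 6 mL total → factor 6/1.5 = 4
Step 5: 15 μL brought to 1200 μL → factor 1200/15 = 80
Overall dilution factor = 8.6981 × 34.615 × 16 × 4 × 80 = 1.5416 × 10^6
Stock = 1.62 ng/mL × 1.5416 × 10^6 = 2.497 × 10^6 ng/mL = 2.50 g/L

2.50 g/L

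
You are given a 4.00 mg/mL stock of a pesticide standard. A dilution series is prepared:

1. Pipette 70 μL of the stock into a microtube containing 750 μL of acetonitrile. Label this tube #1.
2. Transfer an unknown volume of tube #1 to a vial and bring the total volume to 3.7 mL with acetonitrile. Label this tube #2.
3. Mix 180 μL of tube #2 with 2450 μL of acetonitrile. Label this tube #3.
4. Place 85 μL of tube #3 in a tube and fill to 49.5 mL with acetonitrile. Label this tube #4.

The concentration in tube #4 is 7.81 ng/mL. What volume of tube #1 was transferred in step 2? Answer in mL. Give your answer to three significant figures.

Step 1: 70 μL + 750 μL = 820 μL total → factor 820/70 = 11.714
Step 2: v brought to 3.7 mL → factor = 3.7 mL/v
Step 3: 180 μL + 2450 μL = 2630 μL total → factor 2630/180 = 14.611
Step 4: 85 μL brought to 49.5 mL → factor 49500/85 = 582.35
Product of known-step factors = 99675
Overall factor = 4.00 mg/mL / (7.81 ng/mL) = 5.1216 × 10^5
Step-2 factor = 5.1216 × 10^5 / 99675 = 5.1383
v = 3.7 mL / 5.1383 = 0.720 mL

0.720 mL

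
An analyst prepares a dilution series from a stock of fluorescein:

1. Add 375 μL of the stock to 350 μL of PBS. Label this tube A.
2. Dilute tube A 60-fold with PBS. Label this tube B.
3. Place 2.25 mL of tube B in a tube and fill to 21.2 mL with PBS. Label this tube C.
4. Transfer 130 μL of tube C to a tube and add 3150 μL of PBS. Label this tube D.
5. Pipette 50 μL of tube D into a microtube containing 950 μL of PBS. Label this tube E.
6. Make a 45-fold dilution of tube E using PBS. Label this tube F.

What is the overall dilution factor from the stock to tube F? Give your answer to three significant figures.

Step 1: 375 μL + 350 μL = 725 μL total → factor 725/375 = 1.9333
Step 2: 60-fold → factor 60
Step 3: 2.25 mL brought to 21.2 mL → factor 21.2/2.25 = 9.4222
Step 4: 130 μL + 3150 μL = 3280 μL total → factor 3280/130 = 25.231
Step 5: 50 μL + 950 μL = 1000 μL total → factor 1000/50 = 20
Step 6: 45-fold → factor 45
Overall dilution factor = 1.9333 × 60 × 9.4222 × 25.231 × 20 × 45 = 2.4819 × 10^7

2.48 × 10^7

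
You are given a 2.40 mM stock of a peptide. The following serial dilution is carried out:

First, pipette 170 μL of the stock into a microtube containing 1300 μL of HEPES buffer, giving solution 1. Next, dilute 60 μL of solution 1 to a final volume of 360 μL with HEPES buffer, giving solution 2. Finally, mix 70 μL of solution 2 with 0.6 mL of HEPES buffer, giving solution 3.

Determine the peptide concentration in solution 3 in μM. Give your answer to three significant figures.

4.83 μM

Step 1: 170 μL + 1300 μL = 1470 μL total → factor 1470/170 = 8.6471
Step 2: 60 μL brought to 360 μL → factor 360/60 = 6
Step 3: 70 μL + 0.6 mL = 670 μL total → factor 670/70 = 9.5714
Overall dilution factor = 8.6471 × 6 × 9.5714 = 496.59
Final = 2.40 mM / 496.59 = 0.004833 mM = 4.83 μM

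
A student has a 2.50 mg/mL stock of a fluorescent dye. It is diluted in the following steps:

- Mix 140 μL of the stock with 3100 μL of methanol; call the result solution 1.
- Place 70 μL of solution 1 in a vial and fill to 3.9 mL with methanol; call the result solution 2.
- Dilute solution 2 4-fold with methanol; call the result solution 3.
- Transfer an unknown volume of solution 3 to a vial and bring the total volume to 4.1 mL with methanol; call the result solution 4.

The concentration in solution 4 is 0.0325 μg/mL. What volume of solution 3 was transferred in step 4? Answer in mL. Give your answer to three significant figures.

0.275 mL

Step 1: 140 μL + 3100 μL = 3240 μL total → factor 3240/140 = 23.143
Step 2: 70 μL brought to 3.9 mL → factor 3900/70 = 55.714
Step 3: 4-fold → factor 4
Step 4: v brought to 4.1 mL → factor = 4.1 mL/v
Product of known-step factors = 5157.6
Overall factor = 2.50 mg/mL / (0.0325 μg/mL) = 76923
Step-4 factor = 76923 / 5157.6 = 14.915
v = 4.1 mL / 14.915 = 0.275 mL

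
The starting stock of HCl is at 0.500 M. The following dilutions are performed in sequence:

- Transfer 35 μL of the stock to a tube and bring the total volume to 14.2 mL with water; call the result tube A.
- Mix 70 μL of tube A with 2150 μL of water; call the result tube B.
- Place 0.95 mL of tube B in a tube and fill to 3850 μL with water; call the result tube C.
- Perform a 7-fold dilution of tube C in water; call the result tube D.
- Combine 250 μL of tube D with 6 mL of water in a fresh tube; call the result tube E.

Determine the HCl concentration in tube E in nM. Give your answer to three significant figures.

54.8 nM

Step 1: 35 μL brought to 14.2 mL → factor 14200/35 = 405.71
Step 2: 70 μL + 2150 μL = 2220 μL total → factor 2220/70 = 31.714
Step 3: 0.95 mL brought to 3850 μL → factor 3.85/0.95 = 4.0526
Step 4: 7-fold → factor 7
Step 5: 250 μL + 6 mL = 6250 μL total → factor 6250/250 = 25
Overall dilution factor = 405.71 × 31.714 × 4.0526 × 7 × 25 = 9.1254 × 10^6
Final = 0.500 M / 9.1254 × 10^6 = 5.479 × 10^-8 M = 54.8 nM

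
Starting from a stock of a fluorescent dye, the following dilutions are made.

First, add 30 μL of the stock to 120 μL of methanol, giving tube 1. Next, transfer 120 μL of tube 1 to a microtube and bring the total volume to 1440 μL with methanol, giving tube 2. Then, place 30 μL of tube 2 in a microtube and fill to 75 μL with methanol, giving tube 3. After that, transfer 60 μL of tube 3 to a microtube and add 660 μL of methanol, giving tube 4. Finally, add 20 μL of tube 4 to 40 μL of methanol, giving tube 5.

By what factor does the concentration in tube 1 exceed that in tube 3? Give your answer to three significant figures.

Step 1: 30 μL + 120 μL = 150 μL total → factor 150/30 = 5
Step 2: 120 μL brought to 1440 μL → factor 1440/120 = 12
Step 3: 30 μL brought to 75 μL → factor 75/30 = 2.5
Dilution factor to tube 1 = 5; to tube 3 = 150
[tube 1]/[tube 3] = (factor to tube 3)/(factor to tube 1) = 150/5 = 30.0

30.0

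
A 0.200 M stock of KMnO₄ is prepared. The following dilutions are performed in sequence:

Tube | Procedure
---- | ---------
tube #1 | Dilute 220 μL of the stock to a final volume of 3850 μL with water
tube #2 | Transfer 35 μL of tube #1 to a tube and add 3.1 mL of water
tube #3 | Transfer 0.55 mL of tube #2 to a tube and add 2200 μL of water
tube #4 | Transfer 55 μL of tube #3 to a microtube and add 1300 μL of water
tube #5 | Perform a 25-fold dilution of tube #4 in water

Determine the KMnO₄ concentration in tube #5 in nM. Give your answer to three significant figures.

Step 1: 220 μL brought to 3850 μL → factor 3850/220 = 17.5
Step 2: 35 μL + 3.1 mL = 3135 μL total → factor 3135/35 = 89.571
Step 3: 0.55 mL + 2200 μL = 2.75 mL total → factor 2.75/0.55 = 5
Step 4: 55 μL + 1300 μL = 1355 μL total → factor 1355/55 = 24.636
Step 5: 25-fold → factor 25
Overall dilution factor = 17.5 × 89.571 × 5 × 24.636 × 25 = 4.8272 × 10^6
Final = 0.200 M / 4.8272 × 10^6 = 4.143 × 10^-8 M = 41.4 nM

41.4 nM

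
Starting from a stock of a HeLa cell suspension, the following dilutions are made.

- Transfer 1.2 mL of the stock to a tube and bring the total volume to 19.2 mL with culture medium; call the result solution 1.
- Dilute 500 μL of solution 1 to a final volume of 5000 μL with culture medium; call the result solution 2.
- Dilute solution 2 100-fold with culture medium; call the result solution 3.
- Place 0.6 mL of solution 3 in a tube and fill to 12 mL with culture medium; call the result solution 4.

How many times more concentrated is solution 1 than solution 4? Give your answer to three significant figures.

Step 1: 1.2 mL brought to 19.2 mL → factor 19.2/1.2 = 16
Step 2: 500 μL brought to 5000 μL → factor 5000/500 = 10
Step 3: 100-fold → factor 100
Step 4: 0.6 mL brought to 12 mL → factor 12/0.6 = 20
Dilution factor to solution 1 = 16; to solution 4 = 3.2 × 10^5
[solution 1]/[solution 4] = (factor to solution 4)/(factor to solution 1) = 3.2 × 10^5/16 = 2.00 × 10^4

2.00 × 10^4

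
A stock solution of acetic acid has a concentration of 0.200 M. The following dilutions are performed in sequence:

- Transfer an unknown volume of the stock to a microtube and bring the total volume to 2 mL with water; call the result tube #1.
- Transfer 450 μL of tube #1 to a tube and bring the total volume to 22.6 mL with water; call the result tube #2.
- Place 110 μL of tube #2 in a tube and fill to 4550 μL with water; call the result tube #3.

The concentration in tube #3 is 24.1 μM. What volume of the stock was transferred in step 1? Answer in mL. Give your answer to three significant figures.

Step 1: v brought to 2 mL → factor = 2 mL/v
Step 2: 450 μL brought to 22.6 mL → factor 22600/450 = 50.222
Step 3: 110 μL brought to 4550 μL → factor 4550/110 = 41.364
Product of known-step factors = 2077.4
Overall factor = 0.200 M / (24.1 μM) = 8298.8
Step-1 factor = 8298.8 / 2077.4 = 3.9948
v = 2 mL / 3.9948 = 0.501 mL

0.501 mL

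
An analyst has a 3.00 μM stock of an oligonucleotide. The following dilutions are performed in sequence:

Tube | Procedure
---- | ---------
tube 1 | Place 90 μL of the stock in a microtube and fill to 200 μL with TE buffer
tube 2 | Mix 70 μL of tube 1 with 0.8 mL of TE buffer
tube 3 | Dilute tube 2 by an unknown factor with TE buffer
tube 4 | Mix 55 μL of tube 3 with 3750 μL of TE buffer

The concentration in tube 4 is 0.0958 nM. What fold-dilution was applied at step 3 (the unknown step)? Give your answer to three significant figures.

16.4-fold

Step 1: 90 μL brought to 200 μL → factor 200/90 = 2.2222
Step 2: 70 μL + 0.8 mL = 870 μL total → factor 870/70 = 12.429
Step 3: unknown factor x
Step 4: 55 μL + 3750 μL = 3805 μL total → factor 3805/55 = 69.182
Product of known-step factors = 1910.7
Overall factor = 3.00 μM / (0.0958 nM) = 31315
x = 31315 / 1910.7 = 16.4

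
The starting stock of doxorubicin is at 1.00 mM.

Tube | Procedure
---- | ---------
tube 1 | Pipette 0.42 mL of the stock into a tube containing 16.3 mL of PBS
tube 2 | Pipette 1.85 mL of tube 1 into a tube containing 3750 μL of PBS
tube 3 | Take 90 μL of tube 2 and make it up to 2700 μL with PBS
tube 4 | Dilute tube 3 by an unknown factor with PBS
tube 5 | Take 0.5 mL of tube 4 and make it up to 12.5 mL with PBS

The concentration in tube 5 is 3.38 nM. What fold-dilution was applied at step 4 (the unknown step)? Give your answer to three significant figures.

3.27-fold

Step 1: 0.42 mL + 16.3 mL = 16.72 mL total → factor 16.72/0.42 = 39.81
Step 2: 1.85 mL + 3750 μL = 5.6 mL total → factor 5.6/1.85 = 3.027
Step 3: 90 μL brought to 2700 μL → factor 2700/90 = 30
Step 4: unknown factor x
Step 5: 0.5 mL brought to 12.5 mL → factor 12.5/0.5 = 25
Product of known-step factors = 90378
Overall factor = 1.00 mM / (3.38 nM) = 2.9586 × 10^5
x = 2.9586 × 10^5 / 90378 = 3.27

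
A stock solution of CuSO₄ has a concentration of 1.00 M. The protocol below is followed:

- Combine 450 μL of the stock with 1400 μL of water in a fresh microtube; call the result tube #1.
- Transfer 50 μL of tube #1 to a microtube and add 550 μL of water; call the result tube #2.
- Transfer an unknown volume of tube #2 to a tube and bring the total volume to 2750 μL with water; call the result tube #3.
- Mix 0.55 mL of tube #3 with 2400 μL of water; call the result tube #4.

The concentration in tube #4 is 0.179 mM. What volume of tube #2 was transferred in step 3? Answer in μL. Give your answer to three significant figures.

Step 1: 450 μL + 1400 μL = 1850 μL total → factor 1850/450 = 4.1111
Step 2: 50 μL + 550 μL = 600 μL total → factor 600/50 = 12
Step 3: v brought to 2750 μL → factor = 2750 μL/v
Step 4: 0.55 mL + 2400 μL = 2.95 mL total → factor 2.95/0.55 = 5.3636
Product of known-step factors = 264.61
Overall factor = 1.00 M / (0.179 mM) = 5586.6
Step-3 factor = 5586.6 / 264.61 = 21.113
v = 2750 μL / 21.113 = 130 μL

130 μL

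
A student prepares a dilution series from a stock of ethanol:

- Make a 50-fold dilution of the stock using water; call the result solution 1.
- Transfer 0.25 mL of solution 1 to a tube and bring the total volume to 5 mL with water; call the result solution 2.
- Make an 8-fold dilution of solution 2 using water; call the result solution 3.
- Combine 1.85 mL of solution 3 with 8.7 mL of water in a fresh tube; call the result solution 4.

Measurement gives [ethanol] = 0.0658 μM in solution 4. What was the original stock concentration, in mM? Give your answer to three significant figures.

3.00 mM

Step 1: 50-fold → factor 50
Step 2: 0.25 mL brought to 5 mL → factor 5/0.25 = 20
Step 3: 8-fold → factor 8
Step 4: 1.85 mL + 8.7 mL = 10.55 mL total → factor 10.55/1.85 = 5.7027
Overall dilution factor = 50 × 20 × 8 × 5.7027 = 45622
Stock = 0.0658 μM × 45622 = 3002 μM = 3.00 mM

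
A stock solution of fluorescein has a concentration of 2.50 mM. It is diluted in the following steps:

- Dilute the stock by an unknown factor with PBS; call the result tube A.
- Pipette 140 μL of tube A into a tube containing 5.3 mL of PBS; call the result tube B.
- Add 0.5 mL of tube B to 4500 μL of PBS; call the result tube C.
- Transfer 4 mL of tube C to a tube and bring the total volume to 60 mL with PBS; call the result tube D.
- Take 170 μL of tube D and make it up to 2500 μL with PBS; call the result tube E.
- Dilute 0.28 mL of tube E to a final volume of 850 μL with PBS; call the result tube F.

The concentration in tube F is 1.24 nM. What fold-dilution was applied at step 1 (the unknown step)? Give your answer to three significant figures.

Step 1: unknown factor x
Step 2: 140 μL + 5.3 mL = 5440 μL total → factor 5440/140 = 38.857
Step 3: 0.5 mL + 4500 μL = 5 mL total → factor 5/0.5 = 10
Step 4: 4 mL brought to 60 mL → factor 60/4 = 15
Step 5: 170 μL brought to 2500 μL → factor 2500/170 = 14.706
Step 6: 0.28 mL brought to 850 μL → factor 0.85/0.28 = 3.0357
Product of known-step factors = 2.602 × 10^5
Overall factor = 2.50 mM / (1.24 nM) = 2.0161 × 10^6
x = 2.0161 × 10^6 / 2.602 × 10^5 = 7.75

7.75-fold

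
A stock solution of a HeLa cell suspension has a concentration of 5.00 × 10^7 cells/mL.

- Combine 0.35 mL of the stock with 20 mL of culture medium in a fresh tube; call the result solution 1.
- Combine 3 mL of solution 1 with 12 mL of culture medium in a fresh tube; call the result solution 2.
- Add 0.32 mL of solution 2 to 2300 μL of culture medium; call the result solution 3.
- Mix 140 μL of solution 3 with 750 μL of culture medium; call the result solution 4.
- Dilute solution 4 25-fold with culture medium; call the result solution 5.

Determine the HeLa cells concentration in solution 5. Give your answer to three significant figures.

Step 1: 0.35 mL + 20 mL = 20.35 mL total → factor 20.35/0.35 = 58.143
Step 2: 3 mL + 12 mL = 15 mL total → factor 15/3 = 5
Step 3: 0.32 mL + 2300 μL = 2.62 mL total → factor 2.62/0.32 = 8.1875
Step 4: 140 μL + 750 μL = 890 μL total → factor 890/140 = 6.3571
Step 5: 25-fold → factor 25
Overall dilution factor = 58.143 × 5 × 8.1875 × 6.3571 × 25 = 3.7829 × 10^5
Final = 5.00 × 10^7 cells/mL / 3.7829 × 10^5 = 132 cells/mL

132 cells/mL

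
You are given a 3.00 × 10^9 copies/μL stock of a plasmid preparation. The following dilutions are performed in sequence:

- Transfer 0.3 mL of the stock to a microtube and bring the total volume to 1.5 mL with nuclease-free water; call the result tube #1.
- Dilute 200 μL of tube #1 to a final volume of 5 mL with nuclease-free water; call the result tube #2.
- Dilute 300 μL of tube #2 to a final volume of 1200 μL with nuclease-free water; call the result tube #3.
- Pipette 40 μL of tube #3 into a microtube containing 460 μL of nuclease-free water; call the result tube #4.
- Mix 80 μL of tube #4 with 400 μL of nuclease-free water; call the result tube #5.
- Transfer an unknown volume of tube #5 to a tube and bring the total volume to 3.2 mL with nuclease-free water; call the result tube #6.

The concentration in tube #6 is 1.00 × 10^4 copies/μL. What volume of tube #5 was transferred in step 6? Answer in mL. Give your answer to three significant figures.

0.400 mL

Step 1: 0.3 mL brought to 1.5 mL → factor 1.5/0.3 = 5
Step 2: 200 μL brought to 5 mL → factor 5000/200 = 25
Step 3: 300 μL brought to 1200 μL → factor 1200/300 = 4
Step 4: 40 μL + 460 μL = 500 μL total → factor 500/40 = 12.5
Step 5: 80 μL + 400 μL = 480 μL total → factor 480/80 = 6
Step 6: v brought to 3.2 mL → factor = 3.2 mL/v
Product of known-step factors = 37500
Overall factor = 3.00 × 10^9 copies/μL / (1.00 × 10^4 copies/μL) = 3 × 10^5
Step-6 factor = 3 × 10^5 / 37500 = 8
v = 3.2 mL / 8 = 0.400 mL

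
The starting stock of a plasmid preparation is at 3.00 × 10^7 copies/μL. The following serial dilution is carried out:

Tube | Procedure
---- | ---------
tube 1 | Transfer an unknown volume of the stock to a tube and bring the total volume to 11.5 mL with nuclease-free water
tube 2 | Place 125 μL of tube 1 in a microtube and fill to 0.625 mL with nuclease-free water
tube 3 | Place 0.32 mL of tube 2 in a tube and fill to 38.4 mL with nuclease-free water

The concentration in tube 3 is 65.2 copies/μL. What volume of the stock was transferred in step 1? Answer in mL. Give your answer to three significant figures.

0.0150 mL

Step 1: v brought to 11.5 mL → factor = 11.5 mL/v
Step 2: 125 μL brought to 0.625 mL → factor 625/125 = 5
Step 3: 0.32 mL brought to 38.4 mL → factor 38.4/0.32 = 120
Product of known-step factors = 600
Overall factor = 3.00 × 10^7 copies/μL / (65.2 copies/μL) = 4.6012 × 10^5
Step-1 factor = 4.6012 × 10^5 / 600 = 766.87
v = 11.5 mL / 766.87 = 0.0150 mL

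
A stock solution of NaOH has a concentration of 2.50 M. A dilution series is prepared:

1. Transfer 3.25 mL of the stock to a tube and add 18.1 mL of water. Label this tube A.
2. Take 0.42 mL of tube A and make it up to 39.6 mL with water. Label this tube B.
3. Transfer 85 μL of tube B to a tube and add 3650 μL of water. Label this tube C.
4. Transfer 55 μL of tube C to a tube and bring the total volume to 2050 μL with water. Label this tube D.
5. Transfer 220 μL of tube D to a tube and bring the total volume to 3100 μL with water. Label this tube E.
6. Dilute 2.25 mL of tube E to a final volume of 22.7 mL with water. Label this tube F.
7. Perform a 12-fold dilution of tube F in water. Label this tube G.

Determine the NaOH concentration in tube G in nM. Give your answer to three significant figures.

Step 1: 3.25 mL + 18.1 mL = 21.35 mL total → factor 21.35/3.25 = 6.5692
Step 2: 0.42 mL brought to 39.6 mL → factor 39.6/0.42 = 94.286
Step 3: 85 μL + 3650 μL = 3735 μL total → factor 3735/85 = 43.941
Step 4: 55 μL brought to 2050 μL → factor 2050/55 = 37.273
Step 5: 220 μL brought to 3100 μL → factor 3100/220 = 14.091
Step 6: 2.25 mL brought to 22.7 mL → factor 22.7/2.25 = 10.089
Step 7: 12-fold → factor 12
Overall dilution factor = 6.5692 × 94.286 × 43.941 × 37.273 × 14.091 × 10.089 × 12 = 1.7306 × 10^9
Final = 2.50 M / 1.7306 × 10^9 = 1.445 × 10^-9 M = 1.44 nM

1.44 nM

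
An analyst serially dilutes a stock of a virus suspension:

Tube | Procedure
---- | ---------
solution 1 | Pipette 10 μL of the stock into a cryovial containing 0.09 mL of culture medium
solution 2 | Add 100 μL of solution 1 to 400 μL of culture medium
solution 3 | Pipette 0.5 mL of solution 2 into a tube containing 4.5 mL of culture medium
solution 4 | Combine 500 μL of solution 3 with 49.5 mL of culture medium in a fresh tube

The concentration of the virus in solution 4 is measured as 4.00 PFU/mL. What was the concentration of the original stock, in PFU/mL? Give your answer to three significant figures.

Step 1: 10 μL + 0.09 mL = 100 μL total → factor 100/10 = 10
Step 2: 100 μL + 400 μL = 500 μL total → factor 500/100 = 5
Step 3: 0.5 mL + 4.5 mL = 5 mL total → factor 5/0.5 = 10
Step 4: 500 μL + 49.5 mL = 50000 μL total → factor 50000/500 = 100
Overall dilution factor = 10 × 5 × 10 × 100 = 50000
Stock = 4.00 PFU/mL × 50000 = 2.00 × 10^5 PFU/mL

2.00 × 10^5 PFU/mL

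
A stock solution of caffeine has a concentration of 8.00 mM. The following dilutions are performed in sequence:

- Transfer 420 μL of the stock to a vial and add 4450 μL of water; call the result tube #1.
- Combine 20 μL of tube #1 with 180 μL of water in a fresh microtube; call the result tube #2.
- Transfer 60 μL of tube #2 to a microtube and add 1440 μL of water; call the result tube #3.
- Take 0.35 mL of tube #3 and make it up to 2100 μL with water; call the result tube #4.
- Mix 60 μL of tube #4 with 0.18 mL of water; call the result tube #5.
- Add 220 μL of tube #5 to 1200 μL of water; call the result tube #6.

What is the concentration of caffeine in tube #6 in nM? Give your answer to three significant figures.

Step 1: 420 μL + 4450 μL = 4870 μL total → factor 4870/420 = 11.595
Step 2: 20 μL + 180 μL = 200 μL total → factor 200/20 = 10
Step 3: 60 μL + 1440 μL = 1500 μL total → factor 1500/60 = 25
Step 4: 0.35 mL brought to 2100 μL → factor 2.1/0.35 = 6
Step 5: 60 μL + 0.18 mL = 240 μL total → factor 240/60 = 4
Step 6: 220 μL + 1200 μL = 1420 μL total → factor 1420/220 = 6.4545
Overall dilution factor = 11.595 × 10 × 25 × 6 × 4 × 6.4545 = 4.4905 × 10^5
Final = 8.00 mM / 4.4905 × 10^5 = 1.782 × 10^-5 mM = 17.8 nM

17.8 nM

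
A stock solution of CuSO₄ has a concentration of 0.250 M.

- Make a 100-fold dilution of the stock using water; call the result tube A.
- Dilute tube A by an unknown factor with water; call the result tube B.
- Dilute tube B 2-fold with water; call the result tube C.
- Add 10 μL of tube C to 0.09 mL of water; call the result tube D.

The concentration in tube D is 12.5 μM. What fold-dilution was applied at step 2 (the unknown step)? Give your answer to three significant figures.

Step 1: 100-fold → factor 100
Step 2: unknown factor x
Step 3: 2-fold → factor 2
Step 4: 10 μL + 0.09 mL = 100 μL total → factor 100/10 = 10
Product of known-step factors = 2000
Overall factor = 0.250 M / (12.5 μM) = 20000
x = 20000 / 2000 = 10.0

10.0-fold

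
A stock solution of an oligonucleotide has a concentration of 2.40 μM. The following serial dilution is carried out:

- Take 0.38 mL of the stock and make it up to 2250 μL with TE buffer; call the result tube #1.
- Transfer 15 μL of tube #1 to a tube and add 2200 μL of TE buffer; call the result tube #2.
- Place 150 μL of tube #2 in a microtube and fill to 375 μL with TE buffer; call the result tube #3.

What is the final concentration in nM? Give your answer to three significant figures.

1.10 nM

Step 1: 0.38 mL brought to 2250 μL → factor 2.25/0.38 = 5.9211
Step 2: 15 μL + 2200 μL = 2215 μL total → factor 2215/15 = 147.67
Step 3: 150 μL brought to 375 μL → factor 375/150 = 2.5
Overall dilution factor = 5.9211 × 147.67 × 2.5 = 2185.9
Final = 2.40 μM / 2185.9 = 0.001098 μM = 1.10 nM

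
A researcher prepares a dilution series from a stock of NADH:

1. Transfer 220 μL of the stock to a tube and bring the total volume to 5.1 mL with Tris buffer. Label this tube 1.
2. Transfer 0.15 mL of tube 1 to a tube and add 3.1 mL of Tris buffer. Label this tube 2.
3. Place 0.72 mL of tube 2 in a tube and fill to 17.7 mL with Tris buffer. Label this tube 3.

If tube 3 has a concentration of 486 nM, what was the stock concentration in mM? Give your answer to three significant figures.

6.00 mM

Step 1: 220 μL brought to 5.1 mL → factor 5100/220 = 23.182
Step 2: 0.15 mL + 3.1 mL = 3.25 mL total → factor 3.25/0.15 = 21.667
Step 3: 0.72 mL brought to 17.7 mL → factor 17.7/0.72 = 24.583
Overall dilution factor = 23.182 × 21.667 × 24.583 = 12348
Stock = 486 nM × 12348 = 6.001 × 10^6 nM = 6.00 mM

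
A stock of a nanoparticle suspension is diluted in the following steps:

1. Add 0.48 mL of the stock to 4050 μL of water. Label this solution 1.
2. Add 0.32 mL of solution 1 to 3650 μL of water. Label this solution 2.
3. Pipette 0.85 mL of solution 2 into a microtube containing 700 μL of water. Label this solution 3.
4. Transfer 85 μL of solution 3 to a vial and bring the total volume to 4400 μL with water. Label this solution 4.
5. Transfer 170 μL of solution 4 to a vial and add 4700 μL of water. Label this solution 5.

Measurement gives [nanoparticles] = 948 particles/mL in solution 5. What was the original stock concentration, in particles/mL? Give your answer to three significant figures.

Step 1: 0.48 mL + 4050 μL = 4.53 mL total → factor 4.53/0.48 = 9.4375
Step 2: 0.32 mL + 3650 μL = 3.97 mL total → factor 3.97/0.32 = 12.406
Step 3: 0.85 mL + 700 μL = 1.55 mL total → factor 1.55/0.85 = 1.8235
Step 4: 85 μL brought to 4400 μL → factor 4400/85 = 51.765
Step 5: 170 μL + 4700 μL = 4870 μL total → factor 4870/170 = 28.647
Overall dilution factor = 9.4375 × 12.406 × 1.8235 × 51.765 × 28.647 = 3.1661 × 10^5
Stock = 948 particles/mL × 3.1661 × 10^5 = 3.00 × 10^8 particles/mL

3.00 × 10^8 particles/mL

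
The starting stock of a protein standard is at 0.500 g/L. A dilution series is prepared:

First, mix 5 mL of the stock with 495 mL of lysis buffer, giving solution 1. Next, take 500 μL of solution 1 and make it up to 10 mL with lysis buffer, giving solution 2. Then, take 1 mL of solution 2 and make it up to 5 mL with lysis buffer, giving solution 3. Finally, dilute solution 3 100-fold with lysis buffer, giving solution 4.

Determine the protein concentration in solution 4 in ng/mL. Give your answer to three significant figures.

Step 1: 5 mL + 495 mL = 500 mL total → factor 500/5 = 100
Step 2: 500 μL brought to 10 mL → factor 10000/500 = 20
Step 3: 1 mL brought to 5 mL → factor 5/1 = 5
Step 4: 100-fold → factor 100
Overall dilution factor = 100 × 20 × 5 × 100 = 1 × 10^6
Final = 0.500 g/L / 1 × 10^6 = 5.000 × 10^-7 g/L = 0.500 ng/mL

0.500 ng/mL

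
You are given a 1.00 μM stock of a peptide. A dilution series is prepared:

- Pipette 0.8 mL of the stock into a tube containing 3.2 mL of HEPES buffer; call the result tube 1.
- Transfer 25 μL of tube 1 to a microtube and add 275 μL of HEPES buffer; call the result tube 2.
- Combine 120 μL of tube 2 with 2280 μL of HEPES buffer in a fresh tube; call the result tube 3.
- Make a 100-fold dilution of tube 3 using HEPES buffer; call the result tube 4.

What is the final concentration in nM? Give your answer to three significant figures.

0.00833 nM

Step 1: 0.8 mL + 3.2 mL = 4 mL total → factor 4/0.8 = 5
Step 2: 25 μL + 275 μL = 300 μL total → factor 300/25 = 12
Step 3: 120 μL + 2280 μL = 2400 μL total → factor 2400/120 = 20
Step 4: 100-fold → factor 100
Overall dilution factor = 5 × 12 × 20 × 100 = 1.2 × 10^5
Final = 1.00 μM / 1.2 × 10^5 = 8.333 × 10^-6 μM = 0.00833 nM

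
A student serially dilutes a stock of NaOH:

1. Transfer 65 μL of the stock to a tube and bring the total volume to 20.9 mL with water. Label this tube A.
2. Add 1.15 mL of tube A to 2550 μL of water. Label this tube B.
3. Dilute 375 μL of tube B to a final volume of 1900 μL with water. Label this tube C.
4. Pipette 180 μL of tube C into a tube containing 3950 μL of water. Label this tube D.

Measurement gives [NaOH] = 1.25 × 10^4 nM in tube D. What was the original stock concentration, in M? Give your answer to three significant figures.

Step 1: 65 μL brought to 20.9 mL → factor 20900/65 = 321.54
Step 2: 1.15 mL + 2550 μL = 3.7 mL total → factor 3.7/1.15 = 3.2174
Step 3: 375 μL brought to 1900 μL → factor 1900/375 = 5.0667
Step 4: 180 μL + 3950 μL = 4130 μL total → factor 4130/180 = 22.944
Overall dilution factor = 321.54 × 3.2174 × 5.0667 × 22.944 = 1.2026 × 10^5
Stock = 1.25 × 10^4 nM × 1.2026 × 10^5 = 1.503 × 10^9 nM = 1.50 M

1.50 M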